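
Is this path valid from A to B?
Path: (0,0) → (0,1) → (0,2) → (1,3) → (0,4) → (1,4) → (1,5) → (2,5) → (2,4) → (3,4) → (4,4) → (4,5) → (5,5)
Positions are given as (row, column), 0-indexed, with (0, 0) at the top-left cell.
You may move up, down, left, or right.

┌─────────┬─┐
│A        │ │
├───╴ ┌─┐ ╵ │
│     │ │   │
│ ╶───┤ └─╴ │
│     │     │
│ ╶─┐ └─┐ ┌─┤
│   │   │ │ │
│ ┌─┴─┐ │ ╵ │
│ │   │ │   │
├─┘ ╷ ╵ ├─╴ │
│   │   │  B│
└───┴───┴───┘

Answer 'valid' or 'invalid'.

Checking path validity:
Result: Invalid move at step 3: cannot move from (0, 2) to (1, 3).

invalid

Correct solution:

┌─────────┬─┐
│A → → → ↓│ │
├───╴ ┌─┐ ╵ │
│     │ │↳ ↓│
│ ╶───┤ └─╴ │
│     │  ↓ ↲│
│ ╶─┐ └─┐ ┌─┤
│   │   │↓│ │
│ ┌─┴─┐ │ ╵ │
│ │   │ │↳ ↓│
├─┘ ╷ ╵ ├─╴ │
│   │   │  B│
└───┴───┴───┘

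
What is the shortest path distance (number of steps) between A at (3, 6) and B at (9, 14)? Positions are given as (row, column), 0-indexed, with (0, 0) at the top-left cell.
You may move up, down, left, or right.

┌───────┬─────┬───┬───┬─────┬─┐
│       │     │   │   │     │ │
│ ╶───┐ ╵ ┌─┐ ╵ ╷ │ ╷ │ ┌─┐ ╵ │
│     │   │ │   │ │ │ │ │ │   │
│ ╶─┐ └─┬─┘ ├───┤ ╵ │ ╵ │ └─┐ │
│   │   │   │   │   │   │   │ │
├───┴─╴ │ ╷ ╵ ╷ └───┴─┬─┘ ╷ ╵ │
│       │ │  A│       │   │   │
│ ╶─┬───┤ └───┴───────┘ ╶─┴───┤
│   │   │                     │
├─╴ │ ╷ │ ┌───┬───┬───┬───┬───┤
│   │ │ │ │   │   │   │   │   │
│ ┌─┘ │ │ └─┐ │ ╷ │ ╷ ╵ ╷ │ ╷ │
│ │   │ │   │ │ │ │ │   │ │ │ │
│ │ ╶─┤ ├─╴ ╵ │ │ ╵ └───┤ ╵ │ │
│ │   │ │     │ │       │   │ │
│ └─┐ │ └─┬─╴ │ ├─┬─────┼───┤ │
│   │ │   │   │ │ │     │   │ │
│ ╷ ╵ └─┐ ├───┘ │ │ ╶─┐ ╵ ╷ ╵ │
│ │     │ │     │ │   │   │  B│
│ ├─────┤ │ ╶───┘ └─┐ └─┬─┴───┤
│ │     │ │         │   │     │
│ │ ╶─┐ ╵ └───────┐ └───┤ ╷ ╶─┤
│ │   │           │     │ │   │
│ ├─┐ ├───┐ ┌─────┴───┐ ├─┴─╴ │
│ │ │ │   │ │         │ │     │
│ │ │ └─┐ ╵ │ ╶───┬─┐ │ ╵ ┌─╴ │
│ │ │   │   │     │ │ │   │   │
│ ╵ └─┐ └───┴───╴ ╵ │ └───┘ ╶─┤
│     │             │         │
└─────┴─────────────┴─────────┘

Finding path from (3, 6) to (9, 14):
Path: (3,6) → (3,5) → (2,5) → (2,4) → (3,4) → (4,4) → (4,5) → (4,6) → (4,7) → (4,8) → (4,9) → (4,10) → (4,11) → (3,11) → (3,12) → (2,12) → (2,13) → (3,13) → (3,14) → (2,14) → (1,14) → (1,13) → (0,13) → (0,12) → (0,11) → (1,11) → (2,11) → (2,10) → (1,10) → (0,10) → (0,9) → (1,9) → (2,9) → (2,8) → (1,8) → (0,8) → (0,7) → (1,7) → (1,6) → (0,6) → (0,5) → (0,4) → (1,4) → (1,3) → (0,3) → (0,2) → (0,1) → (0,0) → (1,0) → (1,1) → (1,2) → (2,2) → (2,3) → (3,3) → (3,2) → (3,1) → (3,0) → (4,0) → (4,1) → (5,1) → (5,0) → (6,0) → (7,0) → (8,0) → (8,1) → (9,1) → (9,2) → (8,2) → (7,2) → (7,1) → (6,1) → (6,2) → (5,2) → (4,2) → (4,3) → (5,3) → (6,3) → (7,3) → (8,3) → (8,4) → (9,4) → (10,4) → (11,4) → (11,3) → (10,3) → (10,2) → (10,1) → (11,1) → (11,2) → (12,2) → (13,2) → (13,3) → (14,3) → (14,4) → (14,5) → (14,6) → (14,7) → (14,8) → (13,8) → (13,7) → (13,6) → (12,6) → (12,7) → (12,8) → (12,9) → (12,10) → (13,10) → (14,10) → (14,11) → (14,12) → (14,13) → (13,13) → (13,14) → (12,14) → (12,13) → (12,12) → (13,12) → (13,11) → (12,11) → (11,11) → (11,10) → (11,9) → (10,9) → (10,8) → (10,7) → (10,6) → (10,5) → (9,5) → (9,6) → (9,7) → (8,7) → (7,7) → (6,7) → (5,7) → (5,8) → (6,8) → (7,8) → (7,9) → (6,9) → (5,9) → (5,10) → (6,10) → (6,11) → (5,11) → (5,12) → (6,12) → (7,12) → (7,13) → (6,13) → (5,13) → (5,14) → (6,14) → (7,14) → (8,14) → (9,14)
Distance: 154 steps

Solution:

┌───────┬─────┬───┬───┬─────┬─┐
│↓ ← ← ↰│↓ ← ↰│↓ ↰│↓ ↰│↓ ← ↰│ │
│ ╶───┐ ╵ ┌─┐ ╵ ╷ │ ╷ │ ┌─┐ ╵ │
│↳ → ↓│↑ ↲│ │↑ ↲│↑│↓│↑│↓│ │↑ ↰│
│ ╶─┐ └─┬─┘ ├───┤ ╵ │ ╵ │ └─┐ │
│   │↳ ↓│↓ ↰│   │↑ ↲│↑ ↲│↱ ↓│↑│
├───┴─╴ │ ╷ ╵ ╷ └───┴─┬─┘ ╷ ╵ │
│↓ ← ← ↲│↓│↑ A│       │↱ ↑│↳ ↑│
│ ╶─┬───┤ └───┴───────┘ ╶─┴───┤
│↳ ↓│↱ ↓│↳ → → → → → → ↑      │
├─╴ │ ╷ │ ┌───┬───┬───┬───┬───┤
│↓ ↲│↑│↓│ │   │↱ ↓│↱ ↓│↱ ↓│↱ ↓│
│ ┌─┘ │ │ └─┐ │ ╷ │ ╷ ╵ ╷ │ ╷ │
│↓│↱ ↑│↓│   │ │↑│↓│↑│↳ ↑│↓│↑│↓│
│ │ ╶─┤ ├─╴ ╵ │ │ ╵ └───┤ ╵ │ │
│↓│↑ ↰│↓│     │↑│↳ ↑    │↳ ↑│↓│
│ └─┐ │ └─┬─╴ │ ├─┬─────┼───┤ │
│↳ ↓│↑│↳ ↓│   │↑│ │     │   │↓│
│ ╷ ╵ └─┐ ├───┘ │ │ ╶─┐ ╵ ╷ ╵ │
│ │↳ ↑  │↓│↱ → ↑│ │   │   │  B│
│ ├─────┤ │ ╶───┘ └─┐ └─┬─┴───┤
│ │↓ ← ↰│↓│↑ ← ← ← ↰│   │     │
│ │ ╶─┐ ╵ └───────┐ └───┤ ╷ ╶─┤
│ │↳ ↓│↑ ↲        │↑ ← ↰│ │   │
│ ├─┐ ├───┐ ┌─────┴───┐ ├─┴─╴ │
│ │ │↓│   │ │↱ → → → ↓│↑│↓ ← ↰│
│ │ │ └─┐ ╵ │ ╶───┬─┐ │ ╵ ┌─╴ │
│ │ │↳ ↓│   │↑ ← ↰│ │↓│↑ ↲│↱ ↑│
│ ╵ └─┐ └───┴───╴ ╵ │ └───┘ ╶─┤
│     │↳ → → → → ↑  │↳ → → ↑  │
└─────┴─────────────┴─────────┘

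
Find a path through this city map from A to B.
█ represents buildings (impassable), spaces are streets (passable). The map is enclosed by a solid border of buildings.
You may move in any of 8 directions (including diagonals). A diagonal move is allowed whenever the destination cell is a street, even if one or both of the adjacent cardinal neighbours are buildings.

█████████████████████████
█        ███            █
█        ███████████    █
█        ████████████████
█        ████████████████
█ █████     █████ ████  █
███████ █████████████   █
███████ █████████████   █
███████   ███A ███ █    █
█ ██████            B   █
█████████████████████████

Finding the shortest path from A to B:
Movement: 8-directional
Path length: 7 steps
Directions: right → down-right → right → right → right → right → right

Solution:

█████████████████████████
█        ███            █
█        ███████████    █
█        ████████████████
█        ████████████████
█ █████     █████ ████  █
███████ █████████████   █
███████ █████████████   █
███████   ███A↘███ █    █
█ ██████       →→→→→B   █
█████████████████████████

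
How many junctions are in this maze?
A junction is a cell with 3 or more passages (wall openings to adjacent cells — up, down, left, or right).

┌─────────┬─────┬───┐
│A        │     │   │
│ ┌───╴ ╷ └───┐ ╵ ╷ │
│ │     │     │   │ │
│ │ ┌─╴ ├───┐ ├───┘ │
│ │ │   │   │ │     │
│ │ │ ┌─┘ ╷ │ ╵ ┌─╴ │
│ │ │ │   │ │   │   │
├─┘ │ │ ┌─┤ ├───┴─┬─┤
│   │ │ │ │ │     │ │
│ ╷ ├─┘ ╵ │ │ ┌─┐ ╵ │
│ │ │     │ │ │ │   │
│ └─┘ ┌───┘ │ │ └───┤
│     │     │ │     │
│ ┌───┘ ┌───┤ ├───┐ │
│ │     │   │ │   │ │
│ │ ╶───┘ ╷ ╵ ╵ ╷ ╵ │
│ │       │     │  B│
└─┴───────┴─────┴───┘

Checking each cell for number of passages:

Junctions found (3+ passages):
  (0, 3): 3 passages
  (1, 3): 3 passages
  (2, 9): 3 passages
  (4, 1): 3 passages
  (5, 3): 3 passages
  (6, 0): 3 passages
  (8, 6): 3 passages
Total junctions: 7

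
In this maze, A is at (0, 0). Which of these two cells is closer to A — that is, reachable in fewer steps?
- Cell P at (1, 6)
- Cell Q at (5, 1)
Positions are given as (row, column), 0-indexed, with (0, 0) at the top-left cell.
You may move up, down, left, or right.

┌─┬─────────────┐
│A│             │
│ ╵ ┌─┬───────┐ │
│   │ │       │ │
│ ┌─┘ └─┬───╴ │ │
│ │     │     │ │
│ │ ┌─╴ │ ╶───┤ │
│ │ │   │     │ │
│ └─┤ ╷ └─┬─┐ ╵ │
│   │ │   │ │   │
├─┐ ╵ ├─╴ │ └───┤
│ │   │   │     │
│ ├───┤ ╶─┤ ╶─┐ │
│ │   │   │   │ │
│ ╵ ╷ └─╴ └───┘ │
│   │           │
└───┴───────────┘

Shortest path A → P at (1, 6): 21 steps
Shortest path A → Q at (5, 1): 6 steps

Q is closer (6 steps vs 21 steps).

Path to P:

┌─┬─────────────┐
│A│↱ → → → → → ↓│
│ ╵ ┌─┬───────┐ │
│↳ ↑│ │      P│↓│
│ ┌─┘ └─┬───╴ │ │
│ │     │↱ → ↑│↓│
│ │ ┌─╴ │ ╶───┤ │
│ │ │   │↑ ← ↰│↓│
│ └─┤ ╷ └─┬─┐ ╵ │
│   │ │   │ │↑ ↲│
├─┐ ╵ ├─╴ │ └───┤
│ │   │   │     │
│ ├───┤ ╶─┤ ╶─┐ │
│ │   │   │   │ │
│ ╵ ╷ └─╴ └───┘ │
│   │           │
└───┴───────────┘

Path to Q:

┌─┬─────────────┐
│A│             │
│ ╵ ┌─┬───────┐ │
│↓  │ │       │ │
│ ┌─┘ └─┬───╴ │ │
│↓│     │     │ │
│ │ ┌─╴ │ ╶───┤ │
│↓│ │   │     │ │
│ └─┤ ╷ └─┬─┐ ╵ │
│↳ ↓│ │   │ │   │
├─┐ ╵ ├─╴ │ └───┤
│ │Q  │   │     │
│ ├───┤ ╶─┤ ╶─┐ │
│ │   │   │   │ │
│ ╵ ╷ └─╴ └───┘ │
│   │           │
└───┴───────────┘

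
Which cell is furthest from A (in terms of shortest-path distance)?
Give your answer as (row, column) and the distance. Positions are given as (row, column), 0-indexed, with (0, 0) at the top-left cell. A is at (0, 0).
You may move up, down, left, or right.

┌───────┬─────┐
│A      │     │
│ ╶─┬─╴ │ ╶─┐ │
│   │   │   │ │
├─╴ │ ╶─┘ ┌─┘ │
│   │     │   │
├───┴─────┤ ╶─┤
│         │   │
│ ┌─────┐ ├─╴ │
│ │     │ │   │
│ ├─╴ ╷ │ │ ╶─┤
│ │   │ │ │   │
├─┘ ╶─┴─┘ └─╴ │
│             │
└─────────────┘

Computing BFS distances from A to all cells:
Furthest cell: (5, 0)
Distance: 33 steps

Path from A to the furthest cell:

┌───────┬─────┐
│A → → ↓│↱ → ↓│
│ ╶─┬─╴ │ ╶─┐ │
│   │↓ ↲│↑  │↓│
├─╴ │ ╶─┘ ┌─┘ │
│   │↳ → ↑│↓ ↲│
├───┴─────┤ ╶─┤
│↓ ← ← ← ↰│↳ ↓│
│ ┌─────┐ ├─╴ │
│↓│     │↑│↓ ↲│
│ ├─╴ ╷ │ │ ╶─┤
│B│   │ │↑│↳ ↓│
├─┘ ╶─┴─┘ └─╴ │
│        ↑ ← ↲│
└─────────────┘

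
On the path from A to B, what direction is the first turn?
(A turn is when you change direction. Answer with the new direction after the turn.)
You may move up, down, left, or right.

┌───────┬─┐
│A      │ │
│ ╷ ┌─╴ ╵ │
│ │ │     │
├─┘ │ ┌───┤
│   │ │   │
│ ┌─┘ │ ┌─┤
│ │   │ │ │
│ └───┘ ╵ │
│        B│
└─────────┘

Directions: right, down, down, left, down, down, right, right, right, right
First turn direction: down

Solution:

┌───────┬─┐
│A ↓    │ │
│ ╷ ┌─╴ ╵ │
│ │↓│     │
├─┘ │ ┌───┤
│↓ ↲│ │   │
│ ┌─┘ │ ┌─┤
│↓│   │ │ │
│ └───┘ ╵ │
│↳ → → → B│
└─────────┘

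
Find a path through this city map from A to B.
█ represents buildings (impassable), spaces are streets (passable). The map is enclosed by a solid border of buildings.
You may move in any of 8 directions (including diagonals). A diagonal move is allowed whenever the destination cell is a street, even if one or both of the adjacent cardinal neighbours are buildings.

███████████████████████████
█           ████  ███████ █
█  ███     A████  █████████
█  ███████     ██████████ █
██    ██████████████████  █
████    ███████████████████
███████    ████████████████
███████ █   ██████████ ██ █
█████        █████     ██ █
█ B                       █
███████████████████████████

Finding the shortest path from A to B:
Movement: 8-directional
Path length: 21 steps
Directions: left → left → left → left → left → up-left → left → left → down-left → down → down-right → right → right → down-right → down-right → down → down-left → left → down-left → left → left

Solution:

███████████████████████████
█  ↙←←      ████  ███████ █
█ ↓███↖←←←←A████  █████████
█ ↘███████     ██████████ █
██ →→↘██████████████████  █
████  ↘ ███████████████████
███████↓   ████████████████
███████↙█   ██████████ ██ █
█████↙←      █████     ██ █
█ B←←                     █
███████████████████████████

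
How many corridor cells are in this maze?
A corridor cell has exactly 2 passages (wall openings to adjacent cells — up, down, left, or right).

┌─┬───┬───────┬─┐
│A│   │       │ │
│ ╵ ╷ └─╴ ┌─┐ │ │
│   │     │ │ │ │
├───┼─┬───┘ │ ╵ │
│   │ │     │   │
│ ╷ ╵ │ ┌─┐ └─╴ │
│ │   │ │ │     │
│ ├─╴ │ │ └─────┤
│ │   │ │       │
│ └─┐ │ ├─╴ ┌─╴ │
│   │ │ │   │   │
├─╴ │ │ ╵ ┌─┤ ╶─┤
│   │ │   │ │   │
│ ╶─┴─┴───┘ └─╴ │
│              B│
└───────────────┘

Counting cells with exactly 2 passages:
Total corridor cells: 48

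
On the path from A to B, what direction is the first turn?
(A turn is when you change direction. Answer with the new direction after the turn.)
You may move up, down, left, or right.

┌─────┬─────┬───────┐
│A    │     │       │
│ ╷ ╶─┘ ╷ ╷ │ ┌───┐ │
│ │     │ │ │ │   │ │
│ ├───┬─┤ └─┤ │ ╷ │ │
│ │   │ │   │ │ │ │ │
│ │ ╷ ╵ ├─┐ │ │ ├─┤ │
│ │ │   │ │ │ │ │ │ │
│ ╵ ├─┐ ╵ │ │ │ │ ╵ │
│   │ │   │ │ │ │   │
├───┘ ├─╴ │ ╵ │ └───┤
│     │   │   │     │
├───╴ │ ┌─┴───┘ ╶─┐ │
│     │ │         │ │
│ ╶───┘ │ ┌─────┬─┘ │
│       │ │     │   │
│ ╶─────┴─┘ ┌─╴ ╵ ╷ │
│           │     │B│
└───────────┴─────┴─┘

Directions: down, down, down, down, right, up, up, right, down, right, down, right, down, left, down, down, left, left, left, down, right, right, right, right, right, up, right, right, down, right, up, right, down
First turn direction: right

Solution:

┌─────┬─────┬───────┐
│A    │     │       │
│ ╷ ╶─┘ ╷ ╷ │ ┌───┐ │
│↓│     │ │ │ │   │ │
│ ├───┬─┤ └─┤ │ ╷ │ │
│↓│↱ ↓│ │   │ │ │ │ │
│ │ ╷ ╵ ├─┐ │ │ ├─┤ │
│↓│↑│↳ ↓│ │ │ │ │ │ │
│ ╵ ├─┐ ╵ │ │ │ │ ╵ │
│↳ ↑│ │↳ ↓│ │ │ │   │
├───┘ ├─╴ │ ╵ │ └───┤
│     │↓ ↲│   │     │
├───╴ │ ┌─┴───┘ ╶─┐ │
│     │↓│         │ │
│ ╶───┘ │ ┌─────┬─┘ │
│↓ ← ← ↲│ │↱ → ↓│↱ ↓│
│ ╶─────┴─┘ ┌─╴ ╵ ╷ │
│↳ → → → → ↑│  ↳ ↑│B│
└───────────┴─────┴─┘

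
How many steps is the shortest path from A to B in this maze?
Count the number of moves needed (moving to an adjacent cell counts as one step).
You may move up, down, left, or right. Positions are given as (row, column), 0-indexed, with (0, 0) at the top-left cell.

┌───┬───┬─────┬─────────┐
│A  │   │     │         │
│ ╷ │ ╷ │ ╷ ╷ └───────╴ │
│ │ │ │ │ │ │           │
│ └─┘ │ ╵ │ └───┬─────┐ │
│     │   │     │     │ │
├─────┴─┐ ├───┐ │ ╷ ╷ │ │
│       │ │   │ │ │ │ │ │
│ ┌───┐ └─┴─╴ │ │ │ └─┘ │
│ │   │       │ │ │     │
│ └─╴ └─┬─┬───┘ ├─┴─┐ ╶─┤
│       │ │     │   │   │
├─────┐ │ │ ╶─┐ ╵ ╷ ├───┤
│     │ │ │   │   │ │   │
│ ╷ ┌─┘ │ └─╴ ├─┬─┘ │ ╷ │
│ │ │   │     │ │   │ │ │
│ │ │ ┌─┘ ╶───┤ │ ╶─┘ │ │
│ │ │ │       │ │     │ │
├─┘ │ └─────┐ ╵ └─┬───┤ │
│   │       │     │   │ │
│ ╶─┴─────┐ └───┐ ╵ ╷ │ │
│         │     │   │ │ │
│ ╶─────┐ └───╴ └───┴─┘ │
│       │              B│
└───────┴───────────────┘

Using BFS to find shortest path:
Start: (0, 0), End: (11, 11)
Path found:
(0,0) → (1,0) → (2,0) → (2,1) → (2,2) → (1,2) → (0,2) → (0,3) → (1,3) → (2,3) → (2,4) → (1,4) → (0,4) → (0,5) → (1,5) → (2,5) → (2,6) → (2,7) → (3,7) → (4,7) → (5,7) → (6,7) → (6,8) → (5,8) → (5,9) → (6,9) → (7,9) → (7,8) → (8,8) → (8,9) → (8,10) → (7,10) → (6,10) → (6,11) → (7,11) → (8,11) → (9,11) → (10,11) → (11,11)
Number of steps: 38

Solution:

┌───┬───┬─────┬─────────┐
│A  │↱ ↓│↱ ↓  │         │
│ ╷ │ ╷ │ ╷ ╷ └───────╴ │
│↓│ │↑│↓│↑│↓│           │
│ └─┘ │ ╵ │ └───┬─────┐ │
│↳ → ↑│↳ ↑│↳ → ↓│     │ │
├─────┴─┐ ├───┐ │ ╷ ╷ │ │
│       │ │   │↓│ │ │ │ │
│ ┌───┐ └─┴─╴ │ │ │ └─┘ │
│ │   │       │↓│ │     │
│ └─╴ └─┬─┬───┘ ├─┴─┐ ╶─┤
│       │ │    ↓│↱ ↓│   │
├─────┐ │ │ ╶─┐ ╵ ╷ ├───┤
│     │ │ │   │↳ ↑│↓│↱ ↓│
│ ╷ ┌─┘ │ └─╴ ├─┬─┘ │ ╷ │
│ │ │   │     │ │↓ ↲│↑│↓│
│ │ │ ┌─┘ ╶───┤ │ ╶─┘ │ │
│ │ │ │       │ │↳ → ↑│↓│
├─┘ │ └─────┐ ╵ └─┬───┤ │
│   │       │     │   │↓│
│ ╶─┴─────┐ └───┐ ╵ ╷ │ │
│         │     │   │ │↓│
│ ╶─────┐ └───╴ └───┴─┘ │
│       │              B│
└───────┴───────────────┘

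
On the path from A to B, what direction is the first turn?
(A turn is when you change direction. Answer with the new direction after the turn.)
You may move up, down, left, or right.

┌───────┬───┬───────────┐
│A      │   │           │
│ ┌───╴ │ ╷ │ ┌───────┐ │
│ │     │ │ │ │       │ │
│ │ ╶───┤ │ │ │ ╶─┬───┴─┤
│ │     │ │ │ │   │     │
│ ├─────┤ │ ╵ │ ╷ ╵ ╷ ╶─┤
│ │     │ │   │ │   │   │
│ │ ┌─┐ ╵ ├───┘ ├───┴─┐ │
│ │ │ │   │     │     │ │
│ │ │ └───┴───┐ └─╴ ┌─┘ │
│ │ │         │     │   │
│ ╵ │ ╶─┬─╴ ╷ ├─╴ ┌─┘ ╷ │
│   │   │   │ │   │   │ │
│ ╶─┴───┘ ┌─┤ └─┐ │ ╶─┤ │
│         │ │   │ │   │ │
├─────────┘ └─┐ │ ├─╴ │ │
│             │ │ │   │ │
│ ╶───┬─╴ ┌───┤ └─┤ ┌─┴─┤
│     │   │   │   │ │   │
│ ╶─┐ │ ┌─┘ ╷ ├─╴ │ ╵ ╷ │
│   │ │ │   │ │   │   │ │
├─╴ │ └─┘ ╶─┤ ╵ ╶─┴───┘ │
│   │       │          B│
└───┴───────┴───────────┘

Directions: down, down, down, down, down, down, down, right, right, right, right, up, right, up, right, down, down, right, down, down, right, down, left, down, right, right, right, right
First turn direction: right

Solution:

┌───────┬───┬───────────┐
│A      │   │           │
│ ┌───╴ │ ╷ │ ┌───────┐ │
│↓│     │ │ │ │       │ │
│ │ ╶───┤ │ │ │ ╶─┬───┴─┤
│↓│     │ │ │ │   │     │
│ ├─────┤ │ ╵ │ ╷ ╵ ╷ ╶─┤
│↓│     │ │   │ │   │   │
│ │ ┌─┐ ╵ ├───┘ ├───┴─┐ │
│↓│ │ │   │     │     │ │
│ │ │ └───┴───┐ └─╴ ┌─┘ │
│↓│ │      ↱ ↓│     │   │
│ ╵ │ ╶─┬─╴ ╷ ├─╴ ┌─┘ ╷ │
│↓  │   │↱ ↑│↓│   │   │ │
│ ╶─┴───┘ ┌─┤ └─┐ │ ╶─┤ │
│↳ → → → ↑│ │↳ ↓│ │   │ │
├─────────┘ └─┐ │ ├─╴ │ │
│             │↓│ │   │ │
│ ╶───┬─╴ ┌───┤ └─┤ ┌─┴─┤
│     │   │   │↳ ↓│ │   │
│ ╶─┐ │ ┌─┘ ╷ ├─╴ │ ╵ ╷ │
│   │ │ │   │ │↓ ↲│   │ │
├─╴ │ └─┘ ╶─┤ ╵ ╶─┴───┘ │
│   │       │  ↳ → → → B│
└───┴───────┴───────────┘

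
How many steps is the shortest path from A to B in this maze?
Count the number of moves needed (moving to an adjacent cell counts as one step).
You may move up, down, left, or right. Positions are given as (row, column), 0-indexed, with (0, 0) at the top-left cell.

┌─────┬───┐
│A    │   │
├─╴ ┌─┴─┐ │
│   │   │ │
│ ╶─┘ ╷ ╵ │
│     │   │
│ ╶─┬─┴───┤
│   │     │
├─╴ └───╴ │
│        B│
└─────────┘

Using BFS to find shortest path:
Start: (0, 0), End: (4, 4)
Path found:
(0,0) → (0,1) → (1,1) → (1,0) → (2,0) → (3,0) → (3,1) → (4,1) → (4,2) → (4,3) → (4,4)
Number of steps: 10

Solution:

┌─────┬───┐
│A ↓  │   │
├─╴ ┌─┴─┐ │
│↓ ↲│   │ │
│ ╶─┘ ╷ ╵ │
│↓    │   │
│ ╶─┬─┴───┤
│↳ ↓│     │
├─╴ └───╴ │
│  ↳ → → B│
└─────────┘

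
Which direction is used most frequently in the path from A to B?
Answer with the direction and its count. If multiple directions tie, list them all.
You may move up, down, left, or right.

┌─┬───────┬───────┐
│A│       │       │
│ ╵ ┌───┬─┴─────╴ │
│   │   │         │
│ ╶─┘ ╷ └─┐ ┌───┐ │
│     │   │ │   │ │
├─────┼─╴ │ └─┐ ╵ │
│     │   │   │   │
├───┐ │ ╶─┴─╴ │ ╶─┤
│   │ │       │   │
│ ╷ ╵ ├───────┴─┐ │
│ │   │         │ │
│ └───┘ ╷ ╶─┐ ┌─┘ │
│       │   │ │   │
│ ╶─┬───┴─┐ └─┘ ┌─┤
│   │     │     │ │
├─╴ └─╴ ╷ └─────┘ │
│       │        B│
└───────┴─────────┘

Directions: down, down, right, right, up, right, down, right, down, left, down, right, right, right, up, left, up, up, right, right, right, down, down, left, down, right, down, down, left, down, left, left, up, left, up, left, down, left, left, left, down, right, down, right, right, up, right, down, right, right, right, right
Counts: {'down': 15, 'right': 19, 'up': 7, 'left': 11}
Most common: right (19 times)

Solution:

┌─┬───────┬───────┐
│A│       │       │
│ ╵ ┌───┬─┴─────╴ │
│↓  │↱ ↓│  ↱ → → ↓│
│ ╶─┘ ╷ └─┐ ┌───┐ │
│↳ → ↑│↳ ↓│↑│   │↓│
├─────┼─╴ │ └─┐ ╵ │
│     │↓ ↲│↑ ↰│↓ ↲│
├───┐ │ ╶─┴─╴ │ ╶─┤
│   │ │↳ → → ↑│↳ ↓│
│ ╷ ╵ ├───────┴─┐ │
│ │   │↓ ↰      │↓│
│ └───┘ ╷ ╶─┐ ┌─┘ │
│↓ ← ← ↲│↑ ↰│ │↓ ↲│
│ ╶─┬───┴─┐ └─┘ ┌─┤
│↳ ↓│  ↱ ↓│↑ ← ↲│ │
├─╴ └─╴ ╷ └─────┘ │
│  ↳ → ↑│↳ → → → B│
└───────┴─────────┘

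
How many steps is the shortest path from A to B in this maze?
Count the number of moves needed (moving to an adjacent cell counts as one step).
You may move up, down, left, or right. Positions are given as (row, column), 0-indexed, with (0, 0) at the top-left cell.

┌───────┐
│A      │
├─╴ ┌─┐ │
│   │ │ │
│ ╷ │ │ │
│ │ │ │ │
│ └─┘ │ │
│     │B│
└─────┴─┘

Using BFS to find shortest path:
Start: (0, 0), End: (3, 3)
Path found:
(0,0) → (0,1) → (0,2) → (0,3) → (1,3) → (2,3) → (3,3)
Number of steps: 6

Solution:

┌───────┐
│A → → ↓│
├─╴ ┌─┐ │
│   │ │↓│
│ ╷ │ │ │
│ │ │ │↓│
│ └─┘ │ │
│     │B│
└─────┴─┘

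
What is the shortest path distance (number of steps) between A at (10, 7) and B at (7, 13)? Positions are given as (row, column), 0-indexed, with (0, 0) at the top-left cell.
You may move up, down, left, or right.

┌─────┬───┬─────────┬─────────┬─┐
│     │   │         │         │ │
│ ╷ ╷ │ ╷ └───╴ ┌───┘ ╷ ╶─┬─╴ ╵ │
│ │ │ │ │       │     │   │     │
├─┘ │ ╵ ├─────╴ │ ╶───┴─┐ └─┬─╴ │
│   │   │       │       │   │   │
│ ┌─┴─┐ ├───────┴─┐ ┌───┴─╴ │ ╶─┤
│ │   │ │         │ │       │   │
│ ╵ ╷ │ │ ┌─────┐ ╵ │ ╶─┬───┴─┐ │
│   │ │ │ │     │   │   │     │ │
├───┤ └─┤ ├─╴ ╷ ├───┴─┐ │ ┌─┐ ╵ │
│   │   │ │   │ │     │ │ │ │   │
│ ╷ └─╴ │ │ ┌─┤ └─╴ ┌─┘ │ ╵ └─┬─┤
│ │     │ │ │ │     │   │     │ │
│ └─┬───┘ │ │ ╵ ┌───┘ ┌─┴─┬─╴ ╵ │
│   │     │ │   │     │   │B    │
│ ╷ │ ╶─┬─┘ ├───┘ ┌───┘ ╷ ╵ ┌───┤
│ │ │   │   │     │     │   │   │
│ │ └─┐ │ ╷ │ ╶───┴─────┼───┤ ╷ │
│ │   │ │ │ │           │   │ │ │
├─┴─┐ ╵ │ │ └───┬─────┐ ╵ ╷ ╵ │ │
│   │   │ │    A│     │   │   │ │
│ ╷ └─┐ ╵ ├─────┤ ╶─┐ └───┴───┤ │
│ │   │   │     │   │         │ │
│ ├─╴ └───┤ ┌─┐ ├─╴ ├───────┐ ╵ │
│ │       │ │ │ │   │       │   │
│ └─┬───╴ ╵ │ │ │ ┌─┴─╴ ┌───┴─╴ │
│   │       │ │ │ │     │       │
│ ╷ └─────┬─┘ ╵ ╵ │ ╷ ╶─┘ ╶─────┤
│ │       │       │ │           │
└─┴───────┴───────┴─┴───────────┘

Finding path from (10, 7) to (7, 13):
Path: (10,7) → (10,6) → (10,5) → (9,5) → (8,5) → (8,4) → (9,4) → (10,4) → (11,4) → (11,3) → (10,3) → (9,3) → (8,3) → (8,2) → (7,2) → (7,3) → (7,4) → (6,4) → (5,4) → (4,4) → (3,4) → (3,5) → (3,6) → (3,7) → (3,8) → (4,8) → (4,9) → (3,9) → (2,9) → (2,8) → (1,8) → (1,9) → (1,10) → (0,10) → (0,11) → (0,12) → (0,13) → (0,14) → (1,14) → (1,15) → (2,15) → (2,14) → (3,14) → (3,15) → (4,15) → (5,15) → (5,14) → (4,14) → (4,13) → (4,12) → (5,12) → (6,12) → (6,13) → (6,14) → (7,14) → (7,13)
Distance: 55 steps

Solution:

┌─────┬───┬─────────┬─────────┬─┐
│     │   │         │↱ → → → ↓│ │
│ ╷ ╷ │ ╷ └───╴ ┌───┘ ╷ ╶─┬─╴ ╵ │
│ │ │ │ │       │↱ → ↑│   │  ↳ ↓│
├─┘ │ ╵ ├─────╴ │ ╶───┴─┐ └─┬─╴ │
│   │   │       │↑ ↰    │   │↓ ↲│
│ ┌─┴─┐ ├───────┴─┐ ┌───┴─╴ │ ╶─┤
│ │   │ │↱ → → → ↓│↑│       │↳ ↓│
│ ╵ ╷ │ │ ┌─────┐ ╵ │ ╶─┬───┴─┐ │
│   │ │ │↑│     │↳ ↑│   │↓ ← ↰│↓│
├───┤ └─┤ ├─╴ ╷ ├───┴─┐ │ ┌─┐ ╵ │
│   │   │↑│   │ │     │ │↓│ │↑ ↲│
│ ╷ └─╴ │ │ ┌─┤ └─╴ ┌─┘ │ ╵ └─┬─┤
│ │     │↑│ │ │     │   │↳ → ↓│ │
│ └─┬───┘ │ │ ╵ ┌───┘ ┌─┴─┬─╴ ╵ │
│   │↱ → ↑│ │   │     │   │B ↲  │
│ ╷ │ ╶─┬─┘ ├───┘ ┌───┘ ╷ ╵ ┌───┤
│ │ │↑ ↰│↓ ↰│     │     │   │   │
│ │ └─┐ │ ╷ │ ╶───┴─────┼───┤ ╷ │
│ │   │↑│↓│↑│           │   │ │ │
├─┴─┐ ╵ │ │ └───┬─────┐ ╵ ╷ ╵ │ │
│   │  ↑│↓│↑ ← A│     │   │   │ │
│ ╷ └─┐ ╵ ├─────┤ ╶─┐ └───┴───┤ │
│ │   │↑ ↲│     │   │         │ │
│ ├─╴ └───┤ ┌─┐ ├─╴ ├───────┐ ╵ │
│ │       │ │ │ │   │       │   │
│ └─┬───╴ ╵ │ │ │ ┌─┴─╴ ┌───┴─╴ │
│   │       │ │ │ │     │       │
│ ╷ └─────┬─┘ ╵ ╵ │ ╷ ╶─┘ ╶─────┤
│ │       │       │ │           │
└─┴───────┴───────┴─┴───────────┘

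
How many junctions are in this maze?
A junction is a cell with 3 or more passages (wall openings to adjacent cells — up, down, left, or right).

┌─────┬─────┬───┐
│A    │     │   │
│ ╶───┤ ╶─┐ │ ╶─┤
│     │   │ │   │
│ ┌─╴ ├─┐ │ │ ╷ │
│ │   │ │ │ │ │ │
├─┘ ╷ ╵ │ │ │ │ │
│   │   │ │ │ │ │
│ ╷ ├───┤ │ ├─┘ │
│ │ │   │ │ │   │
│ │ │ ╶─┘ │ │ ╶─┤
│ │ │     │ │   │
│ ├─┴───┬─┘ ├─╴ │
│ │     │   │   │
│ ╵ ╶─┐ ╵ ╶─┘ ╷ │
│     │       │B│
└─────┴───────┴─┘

Checking each cell for number of passages:

Junctions found (3+ passages):
  (1, 0): 3 passages
  (1, 6): 3 passages
  (2, 2): 3 passages
  (3, 1): 3 passages
  (6, 7): 3 passages
  (7, 1): 3 passages
  (7, 4): 3 passages
Total junctions: 7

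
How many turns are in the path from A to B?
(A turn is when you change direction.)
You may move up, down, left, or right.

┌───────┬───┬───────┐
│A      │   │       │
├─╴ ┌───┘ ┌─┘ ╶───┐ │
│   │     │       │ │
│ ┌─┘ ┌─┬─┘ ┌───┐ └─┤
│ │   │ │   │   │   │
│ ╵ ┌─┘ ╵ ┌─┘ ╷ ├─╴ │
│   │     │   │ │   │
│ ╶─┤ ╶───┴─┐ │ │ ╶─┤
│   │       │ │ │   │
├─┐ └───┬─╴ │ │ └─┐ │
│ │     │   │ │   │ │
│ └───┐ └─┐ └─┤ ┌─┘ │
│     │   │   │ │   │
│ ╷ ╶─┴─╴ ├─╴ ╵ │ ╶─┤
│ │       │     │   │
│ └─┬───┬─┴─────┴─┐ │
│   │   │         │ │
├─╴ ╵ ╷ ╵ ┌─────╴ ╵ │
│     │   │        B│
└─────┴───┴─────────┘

Directions: right, down, left, down, down, down, right, down, right, right, down, right, down, left, left, left, up, left, down, down, right, down, right, up, right, down, right, up, right, right, right, right, down, right
Number of turns: 24

Solution:

┌───────┬───┬───────┐
│A ↓    │   │       │
├─╴ ┌───┘ ┌─┘ ╶───┐ │
│↓ ↲│     │       │ │
│ ┌─┘ ┌─┬─┘ ┌───┐ └─┤
│↓│   │ │   │   │   │
│ ╵ ┌─┘ ╵ ┌─┘ ╷ ├─╴ │
│↓  │     │   │ │   │
│ ╶─┤ ╶───┴─┐ │ │ ╶─┤
│↳ ↓│       │ │ │   │
├─┐ └───┬─╴ │ │ └─┐ │
│ │↳ → ↓│   │ │   │ │
│ └───┐ └─┐ └─┤ ┌─┘ │
│↓ ↰  │↳ ↓│   │ │   │
│ ╷ ╶─┴─╴ ├─╴ ╵ │ ╶─┤
│↓│↑ ← ← ↲│     │   │
│ └─┬───┬─┴─────┴─┐ │
│↳ ↓│↱ ↓│↱ → → → ↓│ │
├─╴ ╵ ╷ ╵ ┌─────╴ ╵ │
│  ↳ ↑│↳ ↑│      ↳ B│
└─────┴───┴─────────┘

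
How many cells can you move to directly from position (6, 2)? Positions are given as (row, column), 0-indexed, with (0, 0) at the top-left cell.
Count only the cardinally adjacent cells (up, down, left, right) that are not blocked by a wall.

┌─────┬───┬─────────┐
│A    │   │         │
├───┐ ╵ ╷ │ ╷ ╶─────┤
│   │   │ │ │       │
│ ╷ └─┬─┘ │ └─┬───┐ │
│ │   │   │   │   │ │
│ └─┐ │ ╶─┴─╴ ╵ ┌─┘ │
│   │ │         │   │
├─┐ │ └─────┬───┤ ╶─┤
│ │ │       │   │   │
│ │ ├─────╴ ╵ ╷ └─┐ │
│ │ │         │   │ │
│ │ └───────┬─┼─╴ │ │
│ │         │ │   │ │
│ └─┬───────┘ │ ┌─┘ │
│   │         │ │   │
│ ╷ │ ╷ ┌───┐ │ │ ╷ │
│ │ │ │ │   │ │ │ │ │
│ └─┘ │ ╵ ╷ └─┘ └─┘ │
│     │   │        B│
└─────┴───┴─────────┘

Checking passable neighbors of (6, 2):
Neighbors: (6, 1), (6, 3)
Count: 2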